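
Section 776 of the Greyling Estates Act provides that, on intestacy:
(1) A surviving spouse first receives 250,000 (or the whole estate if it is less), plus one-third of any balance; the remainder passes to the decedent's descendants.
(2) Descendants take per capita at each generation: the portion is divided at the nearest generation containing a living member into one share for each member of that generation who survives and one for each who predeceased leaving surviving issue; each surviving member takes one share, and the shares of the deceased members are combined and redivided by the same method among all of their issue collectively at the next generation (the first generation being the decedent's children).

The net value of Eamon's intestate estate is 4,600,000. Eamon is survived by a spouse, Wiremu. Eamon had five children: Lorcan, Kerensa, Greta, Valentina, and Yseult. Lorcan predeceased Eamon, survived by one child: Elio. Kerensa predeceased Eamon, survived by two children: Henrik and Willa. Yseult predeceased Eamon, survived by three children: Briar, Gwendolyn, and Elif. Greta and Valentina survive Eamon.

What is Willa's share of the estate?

Wiremu first takes 250,000, leaving a balance of 4,350,000. Wiremu then takes one-third of the balance (1,450,000), for a total of 1,700,000. The remaining 2,900,000 passes to the descendants.
The descendants' portion (2,900,000) is divided at the children's generation into 5 shares of 580,000. Greta and Valentina each take 580,000. The 3 shares of the deceased (Lorcan, Kerensa, and Yseult) are combined into a pool of 1,740,000.
That pool (1,740,000) is divided at the grandchildren's generation equally among Elio, Henrik, Willa, Briar, Gwendolyn, and Elif: 290,000 each.

Willa receives 290,000.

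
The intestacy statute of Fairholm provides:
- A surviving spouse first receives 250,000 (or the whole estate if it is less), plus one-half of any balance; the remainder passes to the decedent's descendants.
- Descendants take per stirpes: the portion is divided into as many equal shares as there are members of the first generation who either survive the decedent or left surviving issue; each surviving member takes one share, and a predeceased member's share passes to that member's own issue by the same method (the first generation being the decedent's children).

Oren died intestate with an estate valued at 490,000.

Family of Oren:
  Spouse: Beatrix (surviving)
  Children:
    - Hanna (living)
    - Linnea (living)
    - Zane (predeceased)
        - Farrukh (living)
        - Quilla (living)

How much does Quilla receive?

Quilla receives 20,000.

Beatrix first takes 250,000, leaving a balance of 240,000. Beatrix then takes one-half of the balance (120,000), for a total of 370,000. The remaining 120,000 passes to the descendants.
The descendants' portion (120,000) is divided into 3 shares of 40,000: Hanna and Linnea each take 40,000; Zane's 40,000 share passes to Zane's issue.
Zane's share (40,000) is divided into 2 shares of 20,000: Farrukh and Quilla each take 20,000.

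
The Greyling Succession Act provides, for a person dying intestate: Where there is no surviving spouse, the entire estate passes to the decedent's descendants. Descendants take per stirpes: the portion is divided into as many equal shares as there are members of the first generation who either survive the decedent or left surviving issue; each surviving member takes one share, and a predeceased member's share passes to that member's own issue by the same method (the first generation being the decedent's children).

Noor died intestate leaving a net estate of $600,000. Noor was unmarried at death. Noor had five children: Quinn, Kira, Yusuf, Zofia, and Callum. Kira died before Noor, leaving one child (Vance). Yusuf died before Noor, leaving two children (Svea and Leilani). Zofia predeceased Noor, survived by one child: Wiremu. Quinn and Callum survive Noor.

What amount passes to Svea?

The entire $600,000 passes to the descendants.
That amount ($600,000) is divided into 5 shares of $120,000: Quinn and Callum each take $120,000; Kira's $120,000 share passes to Kira's issue; Yusuf's $120,000 share passes to Yusuf's issue; Zofia's $120,000 share passes to Zofia's issue.
Kira's share ($120,000) passes entirely to Vance.
Yusuf's share ($120,000) is divided into 2 shares of $60,000: Svea and Leilani each take $60,000.
Zofia's share ($120,000) passes entirely to Wiremu.

Svea receives $60,000.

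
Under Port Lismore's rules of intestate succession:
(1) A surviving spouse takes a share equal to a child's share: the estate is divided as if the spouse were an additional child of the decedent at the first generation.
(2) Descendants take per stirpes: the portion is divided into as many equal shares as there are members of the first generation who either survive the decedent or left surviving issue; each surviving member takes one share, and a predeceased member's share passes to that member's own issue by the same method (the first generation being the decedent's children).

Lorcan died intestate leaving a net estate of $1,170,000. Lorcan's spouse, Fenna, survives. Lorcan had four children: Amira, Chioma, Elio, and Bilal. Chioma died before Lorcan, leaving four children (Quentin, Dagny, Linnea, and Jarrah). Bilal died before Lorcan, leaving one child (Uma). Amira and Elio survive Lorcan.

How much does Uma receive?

Uma receives $234,000.

The spouse counts as an additional share at the children's level, so there are 5 primary shares of $234,000. Fenna takes one such share ($234,000).
The children's combined portion ($936,000) is divided into 4 shares of $234,000: Amira and Elio each take $234,000; Chioma's $234,000 share passes to Chioma's issue; Bilal's $234,000 share passes to Bilal's issue.
Chioma's share ($234,000) is divided into 4 shares of $58,500: Quentin, Dagny, Linnea, and Jarrah each take $58,500.
Bilal's share ($234,000) passes entirely to Uma.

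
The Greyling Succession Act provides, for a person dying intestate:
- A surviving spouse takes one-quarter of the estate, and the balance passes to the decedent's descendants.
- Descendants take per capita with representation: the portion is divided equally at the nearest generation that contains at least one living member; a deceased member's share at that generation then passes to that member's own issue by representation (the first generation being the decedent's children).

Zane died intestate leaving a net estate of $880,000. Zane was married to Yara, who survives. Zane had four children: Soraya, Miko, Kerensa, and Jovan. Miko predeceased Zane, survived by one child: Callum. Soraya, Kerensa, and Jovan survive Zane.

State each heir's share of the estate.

Yara takes one-quarter of $880,000 = $220,000. The remaining $660,000 passes to the descendants.
The descendants' portion ($660,000) is divided into 4 shares of $165,000: Soraya, Kerensa, and Jovan each take $165,000; Miko's $165,000 share passes to Miko's issue.
Miko's share ($165,000) passes entirely to Callum.

Yara: $220,000; Soraya: $165,000; Callum: $165,000; Kerensa: $165,000; Jovan: $165,000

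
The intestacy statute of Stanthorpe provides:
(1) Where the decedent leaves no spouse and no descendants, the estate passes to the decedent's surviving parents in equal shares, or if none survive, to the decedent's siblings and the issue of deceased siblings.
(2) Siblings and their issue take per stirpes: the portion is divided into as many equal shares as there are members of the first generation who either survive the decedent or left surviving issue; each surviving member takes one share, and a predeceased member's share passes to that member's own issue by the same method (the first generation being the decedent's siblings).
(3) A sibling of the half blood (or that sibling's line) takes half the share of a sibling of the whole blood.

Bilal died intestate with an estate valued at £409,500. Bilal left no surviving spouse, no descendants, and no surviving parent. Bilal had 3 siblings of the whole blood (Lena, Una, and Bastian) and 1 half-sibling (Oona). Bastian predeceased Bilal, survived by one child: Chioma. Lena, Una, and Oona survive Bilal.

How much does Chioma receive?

Chioma receives £117,000.

The entire £409,500 passes to the siblings and their issue.
Counting each half-blood sibling's line as half a unit, there are 7/2 units in £409,500, so one unit is £117,000. Whole-blood lines (Lena, Una, and Bastian) take £117,000 each; half-blood lines (Oona) take £58,500 each.
Bastian's share (£117,000) passes entirely to Chioma.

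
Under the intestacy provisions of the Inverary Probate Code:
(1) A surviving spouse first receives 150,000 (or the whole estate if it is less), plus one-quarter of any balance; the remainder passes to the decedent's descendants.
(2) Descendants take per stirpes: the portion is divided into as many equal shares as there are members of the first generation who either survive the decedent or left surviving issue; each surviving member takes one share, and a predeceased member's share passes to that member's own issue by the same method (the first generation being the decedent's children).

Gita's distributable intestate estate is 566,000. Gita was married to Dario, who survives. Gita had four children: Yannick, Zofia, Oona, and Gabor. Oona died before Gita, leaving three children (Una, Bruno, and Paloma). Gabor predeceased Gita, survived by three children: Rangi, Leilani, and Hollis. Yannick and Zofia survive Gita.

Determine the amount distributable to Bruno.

Bruno receives 26,000.

Dario first takes 150,000, leaving a balance of 416,000. Dario then takes one-quarter of the balance (104,000), for a total of 254,000. The remaining 312,000 passes to the descendants.
The descendants' portion (312,000) is divided into 4 shares of 78,000: Yannick and Zofia each take 78,000; Oona's 78,000 share passes to Oona's issue; Gabor's 78,000 share passes to Gabor's issue.
Oona's share (78,000) is divided into 3 shares of 26,000: Una, Bruno, and Paloma each take 26,000.
Gabor's share (78,000) is divided into 3 shares of 26,000: Rangi, Leilani, and Hollis each take 26,000.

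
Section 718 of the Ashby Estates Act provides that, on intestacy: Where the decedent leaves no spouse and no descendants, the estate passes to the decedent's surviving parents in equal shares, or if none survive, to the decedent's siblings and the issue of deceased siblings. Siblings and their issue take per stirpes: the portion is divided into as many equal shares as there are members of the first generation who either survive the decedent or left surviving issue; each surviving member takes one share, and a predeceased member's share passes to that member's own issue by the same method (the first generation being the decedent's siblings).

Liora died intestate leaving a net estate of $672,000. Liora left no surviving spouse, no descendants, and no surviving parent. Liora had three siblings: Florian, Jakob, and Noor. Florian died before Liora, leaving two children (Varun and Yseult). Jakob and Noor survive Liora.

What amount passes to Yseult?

The entire $672,000 passes to the siblings and their issue.
That amount ($672,000) is divided into 3 shares of $224,000: Jakob and Noor each take $224,000; Florian's $224,000 share passes to Florian's issue.
Florian's share ($224,000) is divided into 2 shares of $112,000: Varun and Yseult each take $112,000.

Yseult receives $112,000.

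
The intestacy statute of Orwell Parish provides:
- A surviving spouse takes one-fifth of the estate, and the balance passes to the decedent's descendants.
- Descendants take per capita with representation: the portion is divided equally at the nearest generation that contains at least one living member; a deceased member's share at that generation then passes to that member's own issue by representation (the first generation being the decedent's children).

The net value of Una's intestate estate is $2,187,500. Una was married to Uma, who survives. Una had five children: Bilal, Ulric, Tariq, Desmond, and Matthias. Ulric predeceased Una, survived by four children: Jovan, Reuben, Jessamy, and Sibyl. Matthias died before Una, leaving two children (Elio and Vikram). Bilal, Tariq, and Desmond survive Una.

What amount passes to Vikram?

Vikram receives $175,000.

Uma takes one-fifth of $2,187,500 = $437,500. The remaining $1,750,000 passes to the descendants.
The descendants' portion ($1,750,000) is divided into 5 shares of $350,000: Bilal, Tariq, and Desmond each take $350,000; Ulric's $350,000 share passes to Ulric's issue; Matthias's $350,000 share passes to Matthias's issue.
Ulric's share ($350,000) is divided into 4 shares of $87,500: Jovan, Reuben, Jessamy, and Sibyl each take $87,500.
Matthias's share ($350,000) is divided into 2 shares of $175,000: Elio and Vikram each take $175,000.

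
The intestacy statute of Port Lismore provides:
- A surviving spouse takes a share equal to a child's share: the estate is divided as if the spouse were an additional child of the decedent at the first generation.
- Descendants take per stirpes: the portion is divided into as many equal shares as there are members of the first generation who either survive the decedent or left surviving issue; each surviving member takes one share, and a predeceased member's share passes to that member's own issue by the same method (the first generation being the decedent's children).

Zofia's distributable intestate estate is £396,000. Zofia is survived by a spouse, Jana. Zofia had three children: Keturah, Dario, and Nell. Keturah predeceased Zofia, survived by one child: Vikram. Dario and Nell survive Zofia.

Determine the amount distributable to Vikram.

Vikram receives £99,000.

The spouse counts as an additional share at the children's level, so there are 4 primary shares of £99,000. Jana takes one such share (£99,000).
The children's combined portion (£297,000) is divided into 3 shares of £99,000: Dario and Nell each take £99,000; Keturah's £99,000 share passes to Keturah's issue.
Keturah's share (£99,000) passes entirely to Vikram.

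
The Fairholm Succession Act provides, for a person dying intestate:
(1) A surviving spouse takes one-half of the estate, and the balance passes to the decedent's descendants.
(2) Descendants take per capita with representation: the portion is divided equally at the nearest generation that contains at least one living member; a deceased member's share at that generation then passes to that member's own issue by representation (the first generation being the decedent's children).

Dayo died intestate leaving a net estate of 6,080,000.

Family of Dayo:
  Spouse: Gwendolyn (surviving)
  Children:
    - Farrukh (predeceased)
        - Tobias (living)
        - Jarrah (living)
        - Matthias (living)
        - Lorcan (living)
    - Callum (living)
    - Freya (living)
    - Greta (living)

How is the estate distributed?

Gwendolyn: 3,040,000; Tobias: 190,000; Jarrah: 190,000; Matthias: 190,000; Lorcan: 190,000; Callum: 760,000; Freya: 760,000; Greta: 760,000

Gwendolyn takes one-half of 6,080,000 = 3,040,000. The remaining 3,040,000 passes to the descendants.
The descendants' portion (3,040,000) is divided into 4 shares of 760,000: Callum, Freya, and Greta each take 760,000; Farrukh's 760,000 share passes to Farrukh's issue.
Farrukh's share (760,000) is divided into 4 shares of 190,000: Tobias, Jarrah, Matthias, and Lorcan each take 190,000.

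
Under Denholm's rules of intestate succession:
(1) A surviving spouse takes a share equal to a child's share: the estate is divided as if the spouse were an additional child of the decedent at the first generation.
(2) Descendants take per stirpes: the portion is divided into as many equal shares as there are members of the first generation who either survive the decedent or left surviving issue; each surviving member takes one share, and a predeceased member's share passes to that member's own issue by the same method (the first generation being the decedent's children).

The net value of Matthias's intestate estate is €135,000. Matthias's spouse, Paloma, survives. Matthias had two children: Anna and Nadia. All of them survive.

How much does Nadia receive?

The spouse counts as an additional share at the children's level, so there are 3 primary shares of €45,000. Paloma takes one such share (€45,000).
The children's combined portion (€90,000) is divided into 2 shares of €45,000: Anna and Nadia each take €45,000.

Nadia receives €45,000.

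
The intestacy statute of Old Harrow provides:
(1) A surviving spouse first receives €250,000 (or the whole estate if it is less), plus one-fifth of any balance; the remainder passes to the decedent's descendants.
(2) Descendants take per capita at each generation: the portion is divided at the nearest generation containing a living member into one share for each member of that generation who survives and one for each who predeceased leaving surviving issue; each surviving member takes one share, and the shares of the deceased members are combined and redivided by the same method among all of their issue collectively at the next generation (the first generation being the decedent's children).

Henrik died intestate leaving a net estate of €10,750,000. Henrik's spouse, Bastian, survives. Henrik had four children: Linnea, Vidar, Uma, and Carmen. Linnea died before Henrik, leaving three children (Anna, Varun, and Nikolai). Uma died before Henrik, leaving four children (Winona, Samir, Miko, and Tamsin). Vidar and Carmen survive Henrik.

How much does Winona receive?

Winona receives €600,000.

Bastian first takes €250,000, leaving a balance of €10,500,000. Bastian then takes one-fifth of the balance (€2,100,000), for a total of €2,350,000. The remaining €8,400,000 passes to the descendants.
The descendants' portion (€8,400,000) is divided at the children's generation into 4 shares of €2,100,000. Vidar and Carmen each take €2,100,000. The 2 shares of the deceased (Linnea and Uma) are combined into a pool of €4,200,000.
That pool (€4,200,000) is divided at the grandchildren's generation equally among Anna, Varun, Nikolai, Winona, Samir, Miko, and Tamsin: €600,000 each.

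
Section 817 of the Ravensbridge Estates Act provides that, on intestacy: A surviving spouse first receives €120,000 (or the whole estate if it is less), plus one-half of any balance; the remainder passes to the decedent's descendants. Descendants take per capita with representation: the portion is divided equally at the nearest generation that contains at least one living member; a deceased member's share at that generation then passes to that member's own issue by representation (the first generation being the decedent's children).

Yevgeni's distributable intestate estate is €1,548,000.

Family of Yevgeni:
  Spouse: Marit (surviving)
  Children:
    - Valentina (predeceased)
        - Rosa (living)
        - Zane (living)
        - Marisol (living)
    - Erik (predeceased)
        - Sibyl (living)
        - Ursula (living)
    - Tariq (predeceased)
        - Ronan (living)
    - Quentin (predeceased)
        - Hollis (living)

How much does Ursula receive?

Marit first takes €120,000, leaving a balance of €1,428,000. Marit then takes one-half of the balance (€714,000), for a total of €834,000. The remaining €714,000 passes to the descendants.
No child survives, so the initial division is made at the grandchildren's generation.
The descendants' portion (€714,000) is divided into 7 shares of €102,000: Rosa, Zane, Marisol, Sibyl, Ursula, Ronan, and Hollis each take €102,000.

Ursula receives €102,000.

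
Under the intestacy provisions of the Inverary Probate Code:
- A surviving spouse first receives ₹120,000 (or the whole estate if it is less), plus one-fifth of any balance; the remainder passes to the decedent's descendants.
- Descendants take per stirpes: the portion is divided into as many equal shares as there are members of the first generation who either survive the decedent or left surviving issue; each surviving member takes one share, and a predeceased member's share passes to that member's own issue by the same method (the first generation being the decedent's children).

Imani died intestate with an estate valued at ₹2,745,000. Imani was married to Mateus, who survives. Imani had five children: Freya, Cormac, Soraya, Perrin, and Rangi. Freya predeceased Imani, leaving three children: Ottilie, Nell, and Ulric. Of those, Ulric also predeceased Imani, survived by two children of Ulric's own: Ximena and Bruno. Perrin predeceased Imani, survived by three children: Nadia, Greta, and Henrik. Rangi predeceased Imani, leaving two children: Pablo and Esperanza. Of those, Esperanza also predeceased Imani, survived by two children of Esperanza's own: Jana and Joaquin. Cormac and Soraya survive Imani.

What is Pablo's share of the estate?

Mateus first takes ₹120,000, leaving a balance of ₹2,625,000. Mateus then takes one-fifth of the balance (₹525,000), for a total of ₹645,000. The remaining ₹2,100,000 passes to the descendants.
The descendants' portion (₹2,100,000) is divided into 5 shares of ₹420,000: Cormac and Soraya each take ₹420,000; Freya's ₹420,000 share passes to Freya's issue; Perrin's ₹420,000 share passes to Perrin's issue; Rangi's ₹420,000 share passes to Rangi's issue.
Freya's share (₹420,000) is divided into 3 shares of ₹140,000: Ottilie and Nell each take ₹140,000; Ulric's ₹140,000 share passes to Ulric's issue.
Ulric's share (₹140,000) is divided into 2 shares of ₹70,000: Ximena and Bruno each take ₹70,000.
Perrin's share (₹420,000) is divided into 3 shares of ₹140,000: Nadia, Greta, and Henrik each take ₹140,000.
Rangi's share (₹420,000) is divided into 2 shares of ₹210,000: Pablo takes ₹210,000; Esperanza's ₹210,000 share passes to Esperanza's issue.
Esperanza's share (₹210,000) is divided into 2 shares of ₹105,000: Jana and Joaquin each take ₹105,000.

Pablo receives ₹210,000.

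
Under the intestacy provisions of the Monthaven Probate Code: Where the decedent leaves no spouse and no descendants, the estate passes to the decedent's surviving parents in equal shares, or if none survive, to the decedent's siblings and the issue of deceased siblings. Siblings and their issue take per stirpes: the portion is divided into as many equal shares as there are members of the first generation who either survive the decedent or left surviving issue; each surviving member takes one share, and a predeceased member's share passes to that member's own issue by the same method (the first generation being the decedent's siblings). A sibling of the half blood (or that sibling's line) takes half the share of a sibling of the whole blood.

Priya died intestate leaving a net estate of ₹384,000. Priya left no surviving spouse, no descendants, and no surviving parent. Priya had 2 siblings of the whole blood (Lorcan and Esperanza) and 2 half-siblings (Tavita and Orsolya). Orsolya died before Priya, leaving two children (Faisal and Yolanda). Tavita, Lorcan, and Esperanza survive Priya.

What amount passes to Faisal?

The entire ₹384,000 passes to the siblings and their issue.
Counting each half-blood sibling's line as half a unit, there are 3 units in ₹384,000, so one unit is ₹128,000. Whole-blood lines (Lorcan and Esperanza) take ₹128,000 each; half-blood lines (Tavita and Orsolya) take ₹64,000 each.
Orsolya's share (₹64,000) is divided into 2 shares of ₹32,000: Faisal and Yolanda each take ₹32,000.

Faisal receives ₹32,000.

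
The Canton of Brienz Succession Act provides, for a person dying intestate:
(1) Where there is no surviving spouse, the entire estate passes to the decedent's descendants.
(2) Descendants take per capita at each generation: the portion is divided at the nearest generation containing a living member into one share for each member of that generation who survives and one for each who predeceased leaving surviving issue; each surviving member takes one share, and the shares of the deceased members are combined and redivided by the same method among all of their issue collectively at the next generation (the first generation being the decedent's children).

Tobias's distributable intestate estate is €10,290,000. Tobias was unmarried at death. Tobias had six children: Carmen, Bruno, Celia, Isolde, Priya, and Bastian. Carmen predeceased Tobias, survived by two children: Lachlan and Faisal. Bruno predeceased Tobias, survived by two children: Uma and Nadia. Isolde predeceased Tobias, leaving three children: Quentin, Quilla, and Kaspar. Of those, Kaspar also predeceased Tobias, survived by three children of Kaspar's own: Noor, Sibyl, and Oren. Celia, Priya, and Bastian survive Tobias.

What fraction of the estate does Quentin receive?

The entire €10,290,000 passes to the descendants.
That amount (€10,290,000) is divided at the children's generation into 6 shares of €1,715,000. Celia, Priya, and Bastian each take €1,715,000. The 3 shares of the deceased (Carmen, Bruno, and Isolde) are combined into a pool of €5,145,000.
That pool (€5,145,000) is divided at the grandchildren's generation into 7 shares of €735,000. Lachlan, Faisal, Uma, Nadia, Quentin, and Quilla each take €735,000. The remaining share for the deceased Kaspar (€735,000) is carried to the next generation.
That pool (€735,000) is divided at the great-grandchildren's generation equally among Noor, Sibyl, and Oren: €245,000 each.

Quentin receives 1/14 of the estate.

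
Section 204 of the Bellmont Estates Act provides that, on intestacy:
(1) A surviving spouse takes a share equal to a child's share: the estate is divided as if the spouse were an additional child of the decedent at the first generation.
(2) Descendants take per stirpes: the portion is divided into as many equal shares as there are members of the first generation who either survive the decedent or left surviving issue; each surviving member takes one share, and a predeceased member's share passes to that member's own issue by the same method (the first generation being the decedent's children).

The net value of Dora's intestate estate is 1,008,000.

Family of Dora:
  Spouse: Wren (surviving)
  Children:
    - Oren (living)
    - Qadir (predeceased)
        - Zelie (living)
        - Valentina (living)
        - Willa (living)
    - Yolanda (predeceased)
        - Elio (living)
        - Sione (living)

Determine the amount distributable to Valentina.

Valentina receives 84,000.

The spouse counts as an additional share at the children's level, so there are 4 primary shares of 252,000. Wren takes one such share (252,000).
The children's combined portion (756,000) is divided into 3 shares of 252,000: Oren takes 252,000; Qadir's 252,000 share passes to Qadir's issue; Yolanda's 252,000 share passes to Yolanda's issue.
Qadir's share (252,000) is divided into 3 shares of 84,000: Zelie, Valentina, and Willa each take 84,000.
Yolanda's share (252,000) is divided into 2 shares of 126,000: Elio and Sione each take 126,000.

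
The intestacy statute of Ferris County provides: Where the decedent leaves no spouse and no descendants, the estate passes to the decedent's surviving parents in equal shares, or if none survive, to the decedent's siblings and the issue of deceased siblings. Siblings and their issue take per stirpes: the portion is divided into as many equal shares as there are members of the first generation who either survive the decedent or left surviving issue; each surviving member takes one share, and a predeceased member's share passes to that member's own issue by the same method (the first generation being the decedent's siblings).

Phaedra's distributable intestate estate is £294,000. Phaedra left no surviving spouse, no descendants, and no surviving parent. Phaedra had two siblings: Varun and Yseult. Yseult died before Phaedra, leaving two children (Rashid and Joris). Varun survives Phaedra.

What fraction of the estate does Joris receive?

The entire £294,000 passes to the siblings and their issue.
That amount (£294,000) is divided into 2 shares of £147,000: Varun takes £147,000; Yseult's £147,000 share passes to Yseult's issue.
Yseult's share (£147,000) is divided into 2 shares of £73,500: Rashid and Joris each take £73,500.

Joris receives 1/4 of the estate.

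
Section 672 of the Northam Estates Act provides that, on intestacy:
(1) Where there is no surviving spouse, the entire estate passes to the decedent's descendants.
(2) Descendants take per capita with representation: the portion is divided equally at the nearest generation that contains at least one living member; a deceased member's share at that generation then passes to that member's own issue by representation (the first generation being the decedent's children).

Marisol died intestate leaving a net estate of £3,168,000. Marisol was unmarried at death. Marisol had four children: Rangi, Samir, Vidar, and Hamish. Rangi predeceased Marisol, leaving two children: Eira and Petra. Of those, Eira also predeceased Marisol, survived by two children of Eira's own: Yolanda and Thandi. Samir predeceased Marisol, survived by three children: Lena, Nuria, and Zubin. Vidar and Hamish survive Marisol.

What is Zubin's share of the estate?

Zubin receives £264,000.

The entire £3,168,000 passes to the descendants.
That amount (£3,168,000) is divided into 4 shares of £792,000: Vidar and Hamish each take £792,000; Rangi's £792,000 share passes to Rangi's issue; Samir's £792,000 share passes to Samir's issue.
Rangi's share (£792,000) is divided into 2 shares of £396,000: Petra takes £396,000; Eira's £396,000 share passes to Eira's issue.
Eira's share (£396,000) is divided into 2 shares of £198,000: Yolanda and Thandi each take £198,000.
Samir's share (£792,000) is divided into 3 shares of £264,000: Lena, Nuria, and Zubin each take £264,000.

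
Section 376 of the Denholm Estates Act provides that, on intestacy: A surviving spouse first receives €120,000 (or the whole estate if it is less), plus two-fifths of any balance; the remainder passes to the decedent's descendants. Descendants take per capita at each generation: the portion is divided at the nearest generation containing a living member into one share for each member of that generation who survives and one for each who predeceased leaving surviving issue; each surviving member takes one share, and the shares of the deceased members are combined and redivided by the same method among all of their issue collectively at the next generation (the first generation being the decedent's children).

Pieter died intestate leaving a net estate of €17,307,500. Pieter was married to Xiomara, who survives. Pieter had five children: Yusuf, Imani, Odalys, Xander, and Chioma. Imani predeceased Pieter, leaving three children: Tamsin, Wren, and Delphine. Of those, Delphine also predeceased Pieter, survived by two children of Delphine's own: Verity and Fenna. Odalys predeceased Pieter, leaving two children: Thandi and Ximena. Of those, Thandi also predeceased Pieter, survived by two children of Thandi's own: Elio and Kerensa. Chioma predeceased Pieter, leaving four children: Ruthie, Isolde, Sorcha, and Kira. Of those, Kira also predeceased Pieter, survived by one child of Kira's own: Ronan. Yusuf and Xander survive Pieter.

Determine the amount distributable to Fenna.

Fenna receives €412,500.

Xiomara first takes €120,000, leaving a balance of €17,187,500. Xiomara then takes two-fifths of the balance (€6,875,000), for a total of €6,995,000. The remaining €10,312,500 passes to the descendants.
The descendants' portion (€10,312,500) is divided at the children's generation into 5 shares of €2,062,500. Yusuf and Xander each take €2,062,500. The 3 shares of the deceased (Imani, Odalys, and Chioma) are combined into a pool of €6,187,500.
That pool (€6,187,500) is divided at the grandchildren's generation into 9 shares of €687,500. Tamsin, Wren, Ximena, Ruthie, Isolde, and Sorcha each take €687,500. The 3 shares of the deceased (Delphine, Thandi, and Kira) are combined into a pool of €2,062,500.
That pool (€2,062,500) is divided at the great-grandchildren's generation equally among Verity, Fenna, Elio, Kerensa, and Ronan: €412,500 each.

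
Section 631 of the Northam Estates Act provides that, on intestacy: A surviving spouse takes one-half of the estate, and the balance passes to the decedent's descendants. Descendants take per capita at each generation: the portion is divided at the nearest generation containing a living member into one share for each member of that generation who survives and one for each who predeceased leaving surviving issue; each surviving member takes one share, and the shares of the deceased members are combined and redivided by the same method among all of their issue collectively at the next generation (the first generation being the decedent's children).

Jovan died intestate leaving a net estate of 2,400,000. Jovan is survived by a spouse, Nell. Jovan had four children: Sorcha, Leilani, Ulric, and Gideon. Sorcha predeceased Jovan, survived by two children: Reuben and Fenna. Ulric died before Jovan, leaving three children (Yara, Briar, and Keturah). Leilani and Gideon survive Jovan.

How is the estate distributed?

Nell takes one-half of 2,400,000 = 1,200,000. The remaining 1,200,000 passes to the descendants.
The descendants' portion (1,200,000) is divided at the children's generation into 4 shares of 300,000. Leilani and Gideon each take 300,000. The 2 shares of the deceased (Sorcha and Ulric) are combined into a pool of 600,000.
That pool (600,000) is divided at the grandchildren's generation equally among Reuben, Fenna, Yara, Briar, and Keturah: 120,000 each.

Nell: 1,200,000; Reuben: 120,000; Fenna: 120,000; Leilani: 300,000; Yara: 120,000; Briar: 120,000; Keturah: 120,000; Gideon: 300,000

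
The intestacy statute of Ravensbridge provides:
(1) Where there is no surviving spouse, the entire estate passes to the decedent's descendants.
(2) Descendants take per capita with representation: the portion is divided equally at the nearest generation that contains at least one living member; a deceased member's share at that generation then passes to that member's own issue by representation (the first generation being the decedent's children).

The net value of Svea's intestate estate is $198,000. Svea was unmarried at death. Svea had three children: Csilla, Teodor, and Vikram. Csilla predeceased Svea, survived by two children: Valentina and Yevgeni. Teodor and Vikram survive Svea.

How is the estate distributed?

The entire $198,000 passes to the descendants.
That amount ($198,000) is divided into 3 shares of $66,000: Teodor and Vikram each take $66,000; Csilla's $66,000 share passes to Csilla's issue.
Csilla's share ($66,000) is divided into 2 shares of $33,000: Valentina and Yevgeni each take $33,000.

Valentina: $33,000; Yevgeni: $33,000; Teodor: $66,000; Vikram: $66,000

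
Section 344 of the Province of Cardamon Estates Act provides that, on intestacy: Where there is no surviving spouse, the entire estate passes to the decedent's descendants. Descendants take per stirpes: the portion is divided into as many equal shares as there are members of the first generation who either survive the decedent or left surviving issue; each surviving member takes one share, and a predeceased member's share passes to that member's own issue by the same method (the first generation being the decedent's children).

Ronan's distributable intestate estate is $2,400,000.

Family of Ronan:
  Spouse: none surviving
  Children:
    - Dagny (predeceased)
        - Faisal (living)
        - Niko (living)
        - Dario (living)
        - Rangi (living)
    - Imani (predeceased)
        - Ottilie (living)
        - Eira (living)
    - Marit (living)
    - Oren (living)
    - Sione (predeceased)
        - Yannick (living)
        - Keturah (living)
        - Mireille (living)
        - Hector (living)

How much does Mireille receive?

Mireille receives $120,000.

The entire $2,400,000 passes to the descendants.
That amount ($2,400,000) is divided into 5 shares of $480,000: Marit and Oren each take $480,000; Dagny's $480,000 share passes to Dagny's issue; Imani's $480,000 share passes to Imani's issue; Sione's $480,000 share passes to Sione's issue.
Dagny's share ($480,000) is divided into 4 shares of $120,000: Faisal, Niko, Dario, and Rangi each take $120,000.
Imani's share ($480,000) is divided into 2 shares of $240,000: Ottilie and Eira each take $240,000.
Sione's share ($480,000) is divided into 4 shares of $120,000: Yannick, Keturah, Mireille, and Hector each take $120,000.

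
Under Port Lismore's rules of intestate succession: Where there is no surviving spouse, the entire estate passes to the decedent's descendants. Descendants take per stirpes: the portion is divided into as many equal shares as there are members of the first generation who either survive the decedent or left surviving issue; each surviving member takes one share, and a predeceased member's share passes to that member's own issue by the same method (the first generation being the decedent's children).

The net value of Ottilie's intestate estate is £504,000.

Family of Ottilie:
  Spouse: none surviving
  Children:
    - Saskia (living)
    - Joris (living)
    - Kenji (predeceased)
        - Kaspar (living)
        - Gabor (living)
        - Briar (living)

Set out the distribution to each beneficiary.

Saskia: £168,000; Joris: £168,000; Kaspar: £56,000; Gabor: £56,000; Briar: £56,000

The entire £504,000 passes to the descendants.
That amount (£504,000) is divided into 3 shares of £168,000: Saskia and Joris each take £168,000; Kenji's £168,000 share passes to Kenji's issue.
Kenji's share (£168,000) is divided into 3 shares of £56,000: Kaspar, Gabor, and Briar each take £56,000.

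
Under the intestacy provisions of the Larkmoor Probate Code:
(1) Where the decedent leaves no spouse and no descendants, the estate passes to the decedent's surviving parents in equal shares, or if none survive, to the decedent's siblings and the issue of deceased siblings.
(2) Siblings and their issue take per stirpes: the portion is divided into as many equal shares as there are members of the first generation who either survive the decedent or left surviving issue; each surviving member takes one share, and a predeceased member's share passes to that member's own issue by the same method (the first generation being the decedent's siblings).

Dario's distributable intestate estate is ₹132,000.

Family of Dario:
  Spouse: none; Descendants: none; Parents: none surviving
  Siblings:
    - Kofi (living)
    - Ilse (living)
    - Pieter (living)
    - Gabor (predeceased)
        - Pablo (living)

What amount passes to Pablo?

The entire ₹132,000 passes to the siblings and their issue.
That amount (₹132,000) is divided into 4 shares of ₹33,000: Kofi, Ilse, and Pieter each take ₹33,000; Gabor's ₹33,000 share passes to Gabor's issue.
Gabor's share (₹33,000) passes entirely to Pablo.

Pablo receives ₹33,000.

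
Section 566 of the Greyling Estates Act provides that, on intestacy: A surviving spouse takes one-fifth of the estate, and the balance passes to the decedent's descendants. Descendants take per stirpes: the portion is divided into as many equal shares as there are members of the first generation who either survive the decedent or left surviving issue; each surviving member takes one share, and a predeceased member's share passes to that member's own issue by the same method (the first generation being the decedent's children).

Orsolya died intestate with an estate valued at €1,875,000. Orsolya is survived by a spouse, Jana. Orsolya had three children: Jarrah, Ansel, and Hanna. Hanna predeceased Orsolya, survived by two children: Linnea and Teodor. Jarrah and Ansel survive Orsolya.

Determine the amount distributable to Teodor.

Jana takes one-fifth of €1,875,000 = €375,000. The remaining €1,500,000 passes to the descendants.
The descendants' portion (€1,500,000) is divided into 3 shares of €500,000: Jarrah and Ansel each take €500,000; Hanna's €500,000 share passes to Hanna's issue.
Hanna's share (€500,000) is divided into 2 shares of €250,000: Linnea and Teodor each take €250,000.

Teodor receives €250,000.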